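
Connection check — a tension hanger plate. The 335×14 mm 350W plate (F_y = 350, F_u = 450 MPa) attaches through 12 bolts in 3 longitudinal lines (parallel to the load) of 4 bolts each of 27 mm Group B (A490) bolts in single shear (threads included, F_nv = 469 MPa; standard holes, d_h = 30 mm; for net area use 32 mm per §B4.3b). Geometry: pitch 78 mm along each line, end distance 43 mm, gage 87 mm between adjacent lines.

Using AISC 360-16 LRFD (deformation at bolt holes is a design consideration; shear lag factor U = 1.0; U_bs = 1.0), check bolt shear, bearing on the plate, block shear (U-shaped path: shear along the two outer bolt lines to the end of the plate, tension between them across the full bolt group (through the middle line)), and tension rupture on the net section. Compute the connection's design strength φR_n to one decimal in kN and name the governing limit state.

1129.3 kN (net-section rupture governs)

Bolt shear: A_b = π(27)²/4 = 572.56 mm². φR_n = 0.75 × 469 × 572.56 × 12 × 1 = 2416.8 kN.
Bearing (14 mm plate, F_u = 450 MPa): end bolts L_c = 43 − 30/2 = 28, R_n = min(1.2×28×14×450, 2.4×27×14×450) = 211.68 kN/bolt; interior L_c = 78 − 30 = 48, R_n = 362.88 kN/bolt. φR_n = 0.75 × (3×211.68 + 9×362.88) = 2925.7 kN.
Block shear: shear path 2×[43+3×78] = 2×277 mm, A_gv = 7756, A_nv = 2×(277 − 3.5×32)×14 = 4620 mm²; tension across gage: (174 − 2×32)×14 = 1540 mm². R_n = min(0.6×450×4620, 0.6×350×7756) + 1.0×450×1540 = min(1247.4, 1628.8) + 693 = 1940.4 kN. φR_n = 0.75 × 1940.4 = 1455.3 kN.
Tension rupture (net): A_n = (335 − 3×32)×14 = 3346 mm² (U = 1.0, A_e = A_n). φR_n = 0.75 × 450 × 3346 = 1129.3 kN.
Governing: min(2416.8, 2925.7, 1455.3, 1129.3) = 1129.3 kN → net-section rupture.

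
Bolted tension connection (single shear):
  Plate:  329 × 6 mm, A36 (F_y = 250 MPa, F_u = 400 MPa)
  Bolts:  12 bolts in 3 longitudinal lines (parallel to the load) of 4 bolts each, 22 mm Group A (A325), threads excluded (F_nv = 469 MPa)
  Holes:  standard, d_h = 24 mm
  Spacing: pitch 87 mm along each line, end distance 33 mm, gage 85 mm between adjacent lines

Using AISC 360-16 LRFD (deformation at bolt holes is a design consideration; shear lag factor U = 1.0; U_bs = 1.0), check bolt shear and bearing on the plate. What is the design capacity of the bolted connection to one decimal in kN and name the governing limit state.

991.4 kN (bearing governs)

Bolt shear: A_b = π(22)²/4 = 380.13 mm². φR_n = 0.75 × 469 × 380.13 × 12 × 1 = 1604.5 kN.
Bearing (6 mm plate, F_u = 400 MPa): end bolts L_c = 33 − 24/2 = 21, R_n = min(1.2×21×6×400, 2.4×22×6×400) = 60.48 kN/bolt; interior L_c = 87 − 24 = 63, R_n = 126.72 kN/bolt. φR_n = 0.75 × (3×60.48 + 9×126.72) = 991.4 kN.
Governing: min(1604.5, 991.4) = 991.4 kN → bearing.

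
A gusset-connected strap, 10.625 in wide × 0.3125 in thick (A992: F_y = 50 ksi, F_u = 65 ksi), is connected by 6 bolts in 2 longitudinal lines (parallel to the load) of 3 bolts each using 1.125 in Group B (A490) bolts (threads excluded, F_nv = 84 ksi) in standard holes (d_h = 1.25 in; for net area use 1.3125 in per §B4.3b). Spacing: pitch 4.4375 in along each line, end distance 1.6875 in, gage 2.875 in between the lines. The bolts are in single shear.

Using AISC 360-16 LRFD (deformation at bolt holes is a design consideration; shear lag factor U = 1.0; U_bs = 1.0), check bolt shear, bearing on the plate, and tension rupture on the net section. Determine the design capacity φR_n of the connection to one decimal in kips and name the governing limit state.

121.9 kips (net-section rupture governs)

Bolt shear: A_b = π(1.125)²/4 = 0.99402 in². φR_n = 0.75 × 84 × 0.99402 × 6 × 1 = 375.7 kips.
Bearing (0.3125 in plate, F_u = 65 ksi): end bolts L_c = 1.6875 − 1.25/2 = 1.0625, R_n = min(1.2×1.0625×0.3125×65, 2.4×1.125×0.3125×65) = 25.898 kips/bolt; interior L_c = 4.4375 − 1.25 = 3.1875, R_n = 54.844 kips/bolt. φR_n = 0.75 × (2×25.898 + 4×54.844) = 203.4 kips.
Tension rupture (net): A_n = (10.625 − 2×1.3125)×0.3125 = 2.5 in² (U = 1.0, A_e = A_n). φR_n = 0.75 × 65 × 2.5 = 121.9 kips.
Governing: min(375.7, 203.4, 121.9) = 121.9 kips → net-section rupture.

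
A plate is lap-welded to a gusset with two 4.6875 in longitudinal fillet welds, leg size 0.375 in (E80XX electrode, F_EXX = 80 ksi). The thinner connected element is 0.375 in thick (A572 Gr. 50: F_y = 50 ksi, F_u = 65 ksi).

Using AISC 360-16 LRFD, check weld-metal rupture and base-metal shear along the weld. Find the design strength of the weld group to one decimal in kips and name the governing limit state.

Weld metal: throat = 0.707×0.375 = 0.26513 in, L = 2×4.6875 = 9.375 in. φR_n = 0.75 × 0.6 × 80 × 0.26513 × 9.375 = 89.5 kips.
Base metal shear (0.375 in plate): yield φR_n = 1.0×0.6×50×0.375×9.375 = 105.5 kips; rupture φR_n = 0.75×0.6×65×0.375×9.375 = 102.8 kips; take 102.8 kips (rupture).
Governing: min(89.5, 102.8) = 89.5 kips → weld metal.

89.5 kips (weld metal governs)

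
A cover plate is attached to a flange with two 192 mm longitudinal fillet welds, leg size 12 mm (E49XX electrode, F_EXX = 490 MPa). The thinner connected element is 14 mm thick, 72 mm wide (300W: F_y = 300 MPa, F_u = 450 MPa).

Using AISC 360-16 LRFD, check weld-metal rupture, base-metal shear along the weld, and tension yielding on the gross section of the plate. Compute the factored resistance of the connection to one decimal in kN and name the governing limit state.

Weld metal: throat = 0.707×12 = 8.484 mm, L = 2×192 = 384 mm. φR_n = 0.75 × 0.6 × 490 × 8.484 × 384 = 718.4 kN.
Base metal shear (14 mm plate): yield φR_n = 1.0×0.6×300×14×384 = 967.7 kN; rupture φR_n = 0.75×0.6×450×14×384 = 1088.6 kN; take 967.7 kN (yield).
Tension yield (gross): A_g = 72×14 = 1008 mm². φR_n = 0.90 × 300 × 1008 = 272.2 kN.
Governing: min(718.4, 967.7, 272.2) = 272.2 kN → gross-section yield.

272.2 kN (gross-section yield governs)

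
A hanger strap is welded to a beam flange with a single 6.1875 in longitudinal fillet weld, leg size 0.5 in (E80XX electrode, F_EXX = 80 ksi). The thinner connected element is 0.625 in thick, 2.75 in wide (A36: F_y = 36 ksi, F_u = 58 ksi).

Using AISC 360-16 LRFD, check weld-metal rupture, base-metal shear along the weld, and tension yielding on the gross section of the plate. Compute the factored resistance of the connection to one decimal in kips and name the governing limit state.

Weld metal: throat = 0.707×0.5 = 0.3535 in, L = 6.1875 in. φR_n = 0.75 × 0.6 × 80 × 0.3535 × 6.1875 = 78.7 kips.
Base metal shear (0.625 in plate): yield φR_n = 1.0×0.6×36×0.625×6.1875 = 83.5 kips; rupture φR_n = 0.75×0.6×58×0.625×6.1875 = 100.9 kips; take 83.5 kips (yield).
Tension yield (gross): A_g = 2.75×0.625 = 1.7188 in². φR_n = 0.90 × 36 × 1.7188 = 55.7 kips.
Governing: min(78.7, 83.5, 55.7) = 55.7 kips → gross-section yield.

55.7 kips (gross-section yield governs)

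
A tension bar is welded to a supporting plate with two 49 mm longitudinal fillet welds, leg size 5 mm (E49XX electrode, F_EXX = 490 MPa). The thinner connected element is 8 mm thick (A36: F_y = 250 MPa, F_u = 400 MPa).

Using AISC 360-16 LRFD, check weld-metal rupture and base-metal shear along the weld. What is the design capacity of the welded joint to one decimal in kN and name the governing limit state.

Weld metal: throat = 0.707×5 = 3.535 mm, L = 2×49 = 98 mm. φR_n = 0.75 × 0.6 × 490 × 3.535 × 98 = 76.4 kN.
Base metal shear (8 mm plate): yield φR_n = 1.0×0.6×250×8×98 = 117.6 kN; rupture φR_n = 0.75×0.6×400×8×98 = 141.1 kN; take 117.6 kN (yield).
Governing: min(76.4, 117.6) = 76.4 kN → weld metal.

76.4 kN (weld metal governs)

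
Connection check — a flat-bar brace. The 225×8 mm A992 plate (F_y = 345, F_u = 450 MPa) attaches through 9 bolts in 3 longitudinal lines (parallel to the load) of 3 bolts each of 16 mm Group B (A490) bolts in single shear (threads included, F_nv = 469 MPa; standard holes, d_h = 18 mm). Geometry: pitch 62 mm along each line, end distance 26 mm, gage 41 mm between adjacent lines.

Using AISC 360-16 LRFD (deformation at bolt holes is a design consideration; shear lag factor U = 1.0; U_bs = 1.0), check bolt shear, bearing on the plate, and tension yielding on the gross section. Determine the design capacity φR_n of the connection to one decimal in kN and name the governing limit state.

Bolt shear: A_b = π(16)²/4 = 201.06 mm². φR_n = 0.75 × 469 × 201.06 × 9 × 1 = 636.5 kN.
Bearing (8 mm plate, F_u = 450 MPa): end bolts L_c = 26 − 18/2 = 17, R_n = min(1.2×17×8×450, 2.4×16×8×450) = 73.44 kN/bolt; interior L_c = 62 − 18 = 44, R_n = 138.24 kN/bolt. φR_n = 0.75 × (3×73.44 + 6×138.24) = 787.3 kN.
Tension yield (gross): A_g = 225×8 = 1800 mm². φR_n = 0.90 × 345 × 1800 = 558.9 kN.
Governing: min(636.5, 787.3, 558.9) = 558.9 kN → gross-section yield.

558.9 kN (gross-section yield governs)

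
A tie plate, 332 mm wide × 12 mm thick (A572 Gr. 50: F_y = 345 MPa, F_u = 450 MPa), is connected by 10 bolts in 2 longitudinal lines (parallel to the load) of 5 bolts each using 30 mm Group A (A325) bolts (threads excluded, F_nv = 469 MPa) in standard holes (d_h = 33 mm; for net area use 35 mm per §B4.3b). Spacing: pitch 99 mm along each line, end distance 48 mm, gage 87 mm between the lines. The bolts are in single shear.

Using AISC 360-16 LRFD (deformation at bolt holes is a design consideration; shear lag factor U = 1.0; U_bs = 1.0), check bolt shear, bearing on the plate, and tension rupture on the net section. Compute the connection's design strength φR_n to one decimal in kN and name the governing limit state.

1061.1 kN (net-section rupture governs)

Bolt shear: A_b = π(30)²/4 = 706.86 mm². φR_n = 0.75 × 469 × 706.86 × 10 × 1 = 2486.4 kN.
Bearing (12 mm plate, F_u = 450 MPa): end bolts L_c = 48 − 33/2 = 31.5, R_n = min(1.2×31.5×12×450, 2.4×30×12×450) = 204.12 kN/bolt; interior L_c = 99 − 33 = 66, R_n = 388.8 kN/bolt. φR_n = 0.75 × (2×204.12 + 8×388.8) = 2639.0 kN.
Tension rupture (net): A_n = (332 − 2×35)×12 = 3144 mm² (U = 1.0, A_e = A_n). φR_n = 0.75 × 450 × 3144 = 1061.1 kN.
Governing: min(2486.4, 2639.0, 1061.1) = 1061.1 kN → net-section rupture.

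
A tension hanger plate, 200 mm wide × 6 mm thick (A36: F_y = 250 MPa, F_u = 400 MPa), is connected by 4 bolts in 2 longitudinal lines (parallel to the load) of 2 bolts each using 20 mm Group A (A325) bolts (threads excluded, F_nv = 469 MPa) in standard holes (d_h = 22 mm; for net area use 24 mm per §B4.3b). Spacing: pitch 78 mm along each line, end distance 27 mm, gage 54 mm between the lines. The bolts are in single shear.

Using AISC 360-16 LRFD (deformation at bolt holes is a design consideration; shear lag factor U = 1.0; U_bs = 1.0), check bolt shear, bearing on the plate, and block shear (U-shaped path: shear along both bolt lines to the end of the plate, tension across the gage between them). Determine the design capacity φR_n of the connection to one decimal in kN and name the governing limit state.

Bolt shear: A_b = π(20)²/4 = 314.16 mm². φR_n = 0.75 × 469 × 314.16 × 4 × 1 = 442.0 kN.
Bearing (6 mm plate, F_u = 400 MPa): end bolts L_c = 27 − 22/2 = 16, R_n = min(1.2×16×6×400, 2.4×20×6×400) = 46.08 kN/bolt; interior L_c = 78 − 22 = 56, R_n = 115.2 kN/bolt. φR_n = 0.75 × (2×46.08 + 2×115.2) = 241.9 kN.
Block shear: shear path 2×[27+1×78] = 2×105 mm, A_gv = 1260, A_nv = 2×(105 − 1.5×24)×6 = 828 mm²; tension across gage: (54 − 1×24)×6 = 180 mm². R_n = min(0.6×400×828, 0.6×250×1260) + 1.0×400×180 = min(198.72, 189) + 72 = 261 kN. φR_n = 0.75 × 261 = 195.8 kN.
Governing: min(442.0, 241.9, 195.8) = 195.8 kN → block shear.

195.8 kN (block shear governs)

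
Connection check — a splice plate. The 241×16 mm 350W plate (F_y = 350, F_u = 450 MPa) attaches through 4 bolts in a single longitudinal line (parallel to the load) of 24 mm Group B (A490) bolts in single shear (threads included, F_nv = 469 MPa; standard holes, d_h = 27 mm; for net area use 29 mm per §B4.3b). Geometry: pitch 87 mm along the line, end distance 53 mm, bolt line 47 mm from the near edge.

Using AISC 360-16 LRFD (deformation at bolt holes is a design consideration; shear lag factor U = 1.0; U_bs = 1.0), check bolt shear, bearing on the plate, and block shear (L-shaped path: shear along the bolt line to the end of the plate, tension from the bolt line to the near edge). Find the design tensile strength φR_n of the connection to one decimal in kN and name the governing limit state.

Bolt shear: A_b = π(24)²/4 = 452.39 mm². φR_n = 0.75 × 469 × 452.39 × 4 × 1 = 636.5 kN.
Bearing (16 mm plate, F_u = 450 MPa): end bolts L_c = 53 − 27/2 = 39.5, R_n = min(1.2×39.5×16×450, 2.4×24×16×450) = 341.28 kN/bolt; interior L_c = 87 − 27 = 60, R_n = 414.72 kN/bolt. φR_n = 0.75 × (1×341.28 + 3×414.72) = 1189.1 kN.
Block shear: shear path 1×[53+3×87] = 1×314 mm, A_gv = 5024, A_nv = 1×(314 − 3.5×29)×16 = 3400 mm²; tension to near edge: (47 − 0.5×29)×16 = 520 mm². R_n = min(0.6×450×3400, 0.6×350×5024) + 1.0×450×520 = min(918, 1055) + 234 = 1152 kN. φR_n = 0.75 × 1152 = 864.0 kN.
Governing: min(636.5, 1189.1, 864.0) = 636.5 kN → bolt shear.

636.5 kN (bolt shear governs)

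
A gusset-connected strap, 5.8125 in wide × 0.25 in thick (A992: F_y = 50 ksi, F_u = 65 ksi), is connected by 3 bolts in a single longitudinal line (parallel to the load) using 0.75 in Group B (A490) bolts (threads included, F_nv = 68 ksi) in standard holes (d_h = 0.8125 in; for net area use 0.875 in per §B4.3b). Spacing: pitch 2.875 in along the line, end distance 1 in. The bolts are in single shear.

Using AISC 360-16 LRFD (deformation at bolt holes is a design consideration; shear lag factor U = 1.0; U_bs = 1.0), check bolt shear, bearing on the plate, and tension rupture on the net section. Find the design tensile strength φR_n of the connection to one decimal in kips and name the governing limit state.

52.6 kips (bearing governs)

Bolt shear: A_b = π(0.75)²/4 = 0.44179 in². φR_n = 0.75 × 68 × 0.44179 × 3 × 1 = 67.6 kips.
Bearing (0.25 in plate, F_u = 65 ksi): end bolts L_c = 1 − 0.8125/2 = 0.59375, R_n = min(1.2×0.59375×0.25×65, 2.4×0.75×0.25×65) = 11.578 kips/bolt; interior L_c = 2.875 − 0.8125 = 2.0625, R_n = 29.25 kips/bolt. φR_n = 0.75 × (1×11.578 + 2×29.25) = 52.6 kips.
Tension rupture (net): A_n = (5.8125 − 1×0.875)×0.25 = 1.2344 in² (U = 1.0, A_e = A_n). φR_n = 0.75 × 65 × 1.2344 = 60.2 kips.
Governing: min(67.6, 52.6, 60.2) = 52.6 kips → bearing.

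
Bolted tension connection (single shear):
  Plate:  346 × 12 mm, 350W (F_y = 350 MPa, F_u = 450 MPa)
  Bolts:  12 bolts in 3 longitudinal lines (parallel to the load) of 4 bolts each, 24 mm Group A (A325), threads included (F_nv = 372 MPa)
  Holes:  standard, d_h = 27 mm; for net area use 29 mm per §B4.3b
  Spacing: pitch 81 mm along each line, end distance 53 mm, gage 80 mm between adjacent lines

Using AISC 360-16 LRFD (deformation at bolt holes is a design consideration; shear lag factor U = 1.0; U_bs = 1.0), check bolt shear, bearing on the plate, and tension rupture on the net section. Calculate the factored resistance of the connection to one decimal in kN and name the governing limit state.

1049.0 kN (net-section rupture governs)

Bolt shear: A_b = π(24)²/4 = 452.39 mm². φR_n = 0.75 × 372 × 452.39 × 12 × 1 = 1514.6 kN.
Bearing (12 mm plate, F_u = 450 MPa): end bolts L_c = 53 − 27/2 = 39.5, R_n = min(1.2×39.5×12×450, 2.4×24×12×450) = 255.96 kN/bolt; interior L_c = 81 − 27 = 54, R_n = 311.04 kN/bolt. φR_n = 0.75 × (3×255.96 + 9×311.04) = 2675.4 kN.
Tension rupture (net): A_n = (346 − 3×29)×12 = 3108 mm² (U = 1.0, A_e = A_n). φR_n = 0.75 × 450 × 3108 = 1049.0 kN.
Governing: min(1514.6, 2675.4, 1049.0) = 1049.0 kN → net-section rupture.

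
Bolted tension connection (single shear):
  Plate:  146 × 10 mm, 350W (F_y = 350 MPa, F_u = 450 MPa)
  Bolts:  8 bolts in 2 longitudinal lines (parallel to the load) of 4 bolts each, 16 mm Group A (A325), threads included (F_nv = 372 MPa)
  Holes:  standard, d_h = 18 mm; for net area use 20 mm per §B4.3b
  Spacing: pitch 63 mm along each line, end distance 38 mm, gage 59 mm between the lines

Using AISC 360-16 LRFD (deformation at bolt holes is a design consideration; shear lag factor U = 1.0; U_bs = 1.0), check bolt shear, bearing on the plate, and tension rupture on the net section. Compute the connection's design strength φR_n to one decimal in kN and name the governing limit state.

Bolt shear: A_b = π(16)²/4 = 201.06 mm². φR_n = 0.75 × 372 × 201.06 × 8 × 1 = 448.8 kN.
Bearing (10 mm plate, F_u = 450 MPa): end bolts L_c = 38 − 18/2 = 29, R_n = min(1.2×29×10×450, 2.4×16×10×450) = 156.6 kN/bolt; interior L_c = 63 − 18 = 45, R_n = 172.8 kN/bolt. φR_n = 0.75 × (2×156.6 + 6×172.8) = 1012.5 kN.
Tension rupture (net): A_n = (146 − 2×20)×10 = 1060 mm² (U = 1.0, A_e = A_n). φR_n = 0.75 × 450 × 1060 = 357.8 kN.
Governing: min(448.8, 1012.5, 357.8) = 357.8 kN → net-section rupture.

357.8 kN (net-section rupture governs)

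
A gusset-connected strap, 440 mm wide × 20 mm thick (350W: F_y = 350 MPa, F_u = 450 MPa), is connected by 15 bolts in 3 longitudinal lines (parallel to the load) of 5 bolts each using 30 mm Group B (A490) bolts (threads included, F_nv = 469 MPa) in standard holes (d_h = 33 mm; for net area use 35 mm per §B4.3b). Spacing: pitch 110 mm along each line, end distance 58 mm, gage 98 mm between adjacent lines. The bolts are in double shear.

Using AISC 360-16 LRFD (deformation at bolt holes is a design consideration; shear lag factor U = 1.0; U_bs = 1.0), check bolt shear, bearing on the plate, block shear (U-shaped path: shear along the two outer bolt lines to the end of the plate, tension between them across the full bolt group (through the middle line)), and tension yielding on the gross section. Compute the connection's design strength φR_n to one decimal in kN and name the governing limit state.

2772.0 kN (gross-section yield governs)

Bolt shear: A_b = π(30)²/4 = 706.86 mm². φR_n = 0.75 × 469 × 706.86 × 15 × 2 = 7459.1 kN.
Bearing (20 mm plate, F_u = 450 MPa): end bolts L_c = 58 − 33/2 = 41.5, R_n = min(1.2×41.5×20×450, 2.4×30×20×450) = 448.2 kN/bolt; interior L_c = 110 − 33 = 77, R_n = 648 kN/bolt. φR_n = 0.75 × (3×448.2 + 12×648) = 6840.5 kN.
Block shear: shear path 2×[58+4×110] = 2×498 mm, A_gv = 19920, A_nv = 2×(498 − 4.5×35)×20 = 13620 mm²; tension across gage: (196 − 2×35)×20 = 2520 mm². R_n = min(0.6×450×13620, 0.6×350×19920) + 1.0×450×2520 = min(3677.4, 4183.2) + 1134 = 4811.4 kN. φR_n = 0.75 × 4811.4 = 3608.6 kN.
Tension yield (gross): A_g = 440×20 = 8800 mm². φR_n = 0.90 × 350 × 8800 = 2772.0 kN.
Governing: min(7459.1, 6840.5, 3608.6, 2772.0) = 2772.0 kN → gross-section yield.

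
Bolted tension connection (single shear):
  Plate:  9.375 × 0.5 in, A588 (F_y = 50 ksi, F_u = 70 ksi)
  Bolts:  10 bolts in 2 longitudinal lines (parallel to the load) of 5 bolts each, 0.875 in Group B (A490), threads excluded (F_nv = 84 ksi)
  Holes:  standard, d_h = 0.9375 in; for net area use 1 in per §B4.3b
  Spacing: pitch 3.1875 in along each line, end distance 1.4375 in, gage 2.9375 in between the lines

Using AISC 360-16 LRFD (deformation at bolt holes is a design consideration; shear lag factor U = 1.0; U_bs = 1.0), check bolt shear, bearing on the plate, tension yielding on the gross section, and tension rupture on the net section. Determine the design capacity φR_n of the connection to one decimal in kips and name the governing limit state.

Bolt shear: A_b = π(0.875)²/4 = 0.60132 in². φR_n = 0.75 × 84 × 0.60132 × 10 × 1 = 378.8 kips.
Bearing (0.5 in plate, F_u = 70 ksi): end bolts L_c = 1.4375 − 0.9375/2 = 0.96875, R_n = min(1.2×0.96875×0.5×70, 2.4×0.875×0.5×70) = 40.688 kips/bolt; interior L_c = 3.1875 − 0.9375 = 2.25, R_n = 73.5 kips/bolt. φR_n = 0.75 × (2×40.688 + 8×73.5) = 502.0 kips.
Tension yield (gross): A_g = 9.375×0.5 = 4.6875 in². φR_n = 0.90 × 50 × 4.6875 = 210.9 kips.
Tension rupture (net): A_n = (9.375 − 2×1)×0.5 = 3.6875 in² (U = 1.0, A_e = A_n). φR_n = 0.75 × 70 × 3.6875 = 193.6 kips.
Governing: min(378.8, 502.0, 210.9, 193.6) = 193.6 kips → net-section rupture.

193.6 kips (net-section rupture governs)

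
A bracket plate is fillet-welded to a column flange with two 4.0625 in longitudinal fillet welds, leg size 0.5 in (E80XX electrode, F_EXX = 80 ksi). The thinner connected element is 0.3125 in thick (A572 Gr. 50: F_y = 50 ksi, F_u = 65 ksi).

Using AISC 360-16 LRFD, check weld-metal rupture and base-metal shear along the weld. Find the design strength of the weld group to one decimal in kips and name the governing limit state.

Weld metal: throat = 0.707×0.5 = 0.3535 in, L = 2×4.0625 = 8.125 in. φR_n = 0.75 × 0.6 × 80 × 0.3535 × 8.125 = 103.4 kips.
Base metal shear (0.3125 in plate): yield φR_n = 1.0×0.6×50×0.3125×8.125 = 76.2 kips; rupture φR_n = 0.75×0.6×65×0.3125×8.125 = 74.3 kips; take 74.3 kips (rupture).
Governing: min(103.4, 74.3) = 74.3 kips → base-metal shear.

74.3 kips (base-metal shear governs)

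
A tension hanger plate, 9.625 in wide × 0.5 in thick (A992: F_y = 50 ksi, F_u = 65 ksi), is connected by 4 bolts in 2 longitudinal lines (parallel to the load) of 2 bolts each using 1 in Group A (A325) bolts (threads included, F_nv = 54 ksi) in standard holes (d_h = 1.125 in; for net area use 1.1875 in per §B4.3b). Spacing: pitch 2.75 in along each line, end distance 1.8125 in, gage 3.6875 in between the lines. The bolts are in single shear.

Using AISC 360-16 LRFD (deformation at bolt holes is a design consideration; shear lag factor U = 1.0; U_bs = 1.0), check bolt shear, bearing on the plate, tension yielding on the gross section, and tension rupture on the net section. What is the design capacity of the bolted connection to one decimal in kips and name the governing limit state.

127.2 kips (bolt shear governs)

Bolt shear: A_b = π(1)²/4 = 0.7854 in². φR_n = 0.75 × 54 × 0.7854 × 4 × 1 = 127.2 kips.
Bearing (0.5 in plate, F_u = 65 ksi): end bolts L_c = 1.8125 − 1.125/2 = 1.25, R_n = min(1.2×1.25×0.5×65, 2.4×1×0.5×65) = 48.75 kips/bolt; interior L_c = 2.75 − 1.125 = 1.625, R_n = 63.375 kips/bolt. φR_n = 0.75 × (2×48.75 + 2×63.375) = 168.2 kips.
Tension yield (gross): A_g = 9.625×0.5 = 4.8125 in². φR_n = 0.90 × 50 × 4.8125 = 216.6 kips.
Tension rupture (net): A_n = (9.625 − 2×1.1875)×0.5 = 3.625 in² (U = 1.0, A_e = A_n). φR_n = 0.75 × 65 × 3.625 = 176.7 kips.
Governing: min(127.2, 168.2, 216.6, 176.7) = 127.2 kips → bolt shear.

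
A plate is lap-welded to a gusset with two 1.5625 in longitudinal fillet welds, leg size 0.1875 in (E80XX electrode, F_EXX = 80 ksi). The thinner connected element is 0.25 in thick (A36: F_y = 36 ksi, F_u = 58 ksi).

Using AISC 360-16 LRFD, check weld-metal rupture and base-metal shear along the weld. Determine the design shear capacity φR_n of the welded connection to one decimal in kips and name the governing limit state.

14.9 kips (weld metal governs)

Weld metal: throat = 0.707×0.1875 = 0.13256 in, L = 2×1.5625 = 3.125 in. φR_n = 0.75 × 0.6 × 80 × 0.13256 × 3.125 = 14.9 kips.
Base metal shear (0.25 in plate): yield φR_n = 1.0×0.6×36×0.25×3.125 = 16.9 kips; rupture φR_n = 0.75×0.6×58×0.25×3.125 = 20.4 kips; take 16.9 kips (yield).
Governing: min(14.9, 16.9) = 14.9 kips → weld metal.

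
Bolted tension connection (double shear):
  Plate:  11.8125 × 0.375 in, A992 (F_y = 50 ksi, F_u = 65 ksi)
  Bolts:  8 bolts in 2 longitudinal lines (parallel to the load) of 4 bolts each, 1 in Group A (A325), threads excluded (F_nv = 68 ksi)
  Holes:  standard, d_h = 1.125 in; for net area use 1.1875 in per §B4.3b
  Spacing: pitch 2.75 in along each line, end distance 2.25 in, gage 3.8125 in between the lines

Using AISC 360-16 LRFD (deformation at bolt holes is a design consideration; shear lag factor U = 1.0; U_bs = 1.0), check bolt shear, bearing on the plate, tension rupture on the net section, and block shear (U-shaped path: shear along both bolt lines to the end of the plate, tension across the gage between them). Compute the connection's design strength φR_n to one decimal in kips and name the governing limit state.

172.5 kips (net-section rupture governs)

Bolt shear: A_b = π(1)²/4 = 0.7854 in². φR_n = 0.75 × 68 × 0.7854 × 8 × 2 = 640.9 kips.
Bearing (0.375 in plate, F_u = 65 ksi): end bolts L_c = 2.25 − 1.125/2 = 1.6875, R_n = min(1.2×1.6875×0.375×65, 2.4×1×0.375×65) = 49.359 kips/bolt; interior L_c = 2.75 − 1.125 = 1.625, R_n = 47.531 kips/bolt. φR_n = 0.75 × (2×49.359 + 6×47.531) = 287.9 kips.
Tension rupture (net): A_n = (11.8125 − 2×1.1875)×0.375 = 3.5391 in² (U = 1.0, A_e = A_n). φR_n = 0.75 × 65 × 3.5391 = 172.5 kips.
Block shear: shear path 2×[2.25+3×2.75] = 2×10.5 in, A_gv = 7.875, A_nv = 2×(10.5 − 3.5×1.1875)×0.375 = 4.7578 in²; tension across gage: (3.8125 − 1×1.1875)×0.375 = 0.98438 in². R_n = min(0.6×65×4.7578, 0.6×50×7.875) + 1.0×65×0.98438 = min(185.55, 236.25) + 63.985 = 249.54 kips. φR_n = 0.75 × 249.54 = 187.2 kips.
Governing: min(640.9, 287.9, 172.5, 187.2) = 172.5 kips → net-section rupture.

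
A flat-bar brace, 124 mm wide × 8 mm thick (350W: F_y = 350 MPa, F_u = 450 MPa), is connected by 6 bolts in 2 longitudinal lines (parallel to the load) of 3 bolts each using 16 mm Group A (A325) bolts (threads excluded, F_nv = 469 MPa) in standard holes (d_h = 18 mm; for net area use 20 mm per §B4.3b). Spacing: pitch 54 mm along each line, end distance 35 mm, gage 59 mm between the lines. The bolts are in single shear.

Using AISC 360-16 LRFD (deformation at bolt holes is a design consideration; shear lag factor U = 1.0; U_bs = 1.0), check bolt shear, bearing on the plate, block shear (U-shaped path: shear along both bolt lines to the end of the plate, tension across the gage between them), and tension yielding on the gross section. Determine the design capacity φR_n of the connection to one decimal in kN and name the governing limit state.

312.5 kN (gross-section yield governs)

Bolt shear: A_b = π(16)²/4 = 201.06 mm². φR_n = 0.75 × 469 × 201.06 × 6 × 1 = 424.3 kN.
Bearing (8 mm plate, F_u = 450 MPa): end bolts L_c = 35 − 18/2 = 26, R_n = min(1.2×26×8×450, 2.4×16×8×450) = 112.32 kN/bolt; interior L_c = 54 − 18 = 36, R_n = 138.24 kN/bolt. φR_n = 0.75 × (2×112.32 + 4×138.24) = 583.2 kN.
Block shear: shear path 2×[35+2×54] = 2×143 mm, A_gv = 2288, A_nv = 2×(143 − 2.5×20)×8 = 1488 mm²; tension across gage: (59 − 1×20)×8 = 312 mm². R_n = min(0.6×450×1488, 0.6×350×2288) + 1.0×450×312 = min(401.76, 480.48) + 140.4 = 542.16 kN. φR_n = 0.75 × 542.16 = 406.6 kN.
Tension yield (gross): A_g = 124×8 = 992 mm². φR_n = 0.90 × 350 × 992 = 312.5 kN.
Governing: min(424.3, 583.2, 406.6, 312.5) = 312.5 kN → gross-section yield.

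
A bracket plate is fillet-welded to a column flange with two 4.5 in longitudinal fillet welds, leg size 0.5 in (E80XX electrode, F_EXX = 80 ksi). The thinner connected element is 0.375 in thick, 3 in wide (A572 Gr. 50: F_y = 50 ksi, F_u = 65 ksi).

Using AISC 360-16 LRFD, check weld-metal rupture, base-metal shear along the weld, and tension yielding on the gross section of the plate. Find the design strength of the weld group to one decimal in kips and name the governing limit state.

Weld metal: throat = 0.707×0.5 = 0.3535 in, L = 2×4.5 = 9 in. φR_n = 0.75 × 0.6 × 80 × 0.3535 × 9 = 114.5 kips.
Base metal shear (0.375 in plate): yield φR_n = 1.0×0.6×50×0.375×9 = 101.3 kips; rupture φR_n = 0.75×0.6×65×0.375×9 = 98.7 kips; take 98.7 kips (rupture).
Tension yield (gross): A_g = 3×0.375 = 1.125 in². φR_n = 0.90 × 50 × 1.125 = 50.6 kips.
Governing: min(114.5, 98.7, 50.6) = 50.6 kips → gross-section yield.

50.6 kips (gross-section yield governs)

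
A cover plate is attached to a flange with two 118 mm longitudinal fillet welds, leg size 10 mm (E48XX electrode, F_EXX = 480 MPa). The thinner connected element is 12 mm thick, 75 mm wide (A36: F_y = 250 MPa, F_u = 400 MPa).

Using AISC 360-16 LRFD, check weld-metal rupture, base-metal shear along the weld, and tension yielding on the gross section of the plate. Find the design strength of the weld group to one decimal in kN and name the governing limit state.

202.5 kN (gross-section yield governs)

Weld metal: throat = 0.707×10 = 7.07 mm, L = 2×118 = 236 mm. φR_n = 0.75 × 0.6 × 480 × 7.07 × 236 = 360.4 kN.
Base metal shear (12 mm plate): yield φR_n = 1.0×0.6×250×12×236 = 424.8 kN; rupture φR_n = 0.75×0.6×400×12×236 = 509.8 kN; take 424.8 kN (yield).
Tension yield (gross): A_g = 75×12 = 900 mm². φR_n = 0.90 × 250 × 900 = 202.5 kN.
Governing: min(360.4, 424.8, 202.5) = 202.5 kN → gross-section yield.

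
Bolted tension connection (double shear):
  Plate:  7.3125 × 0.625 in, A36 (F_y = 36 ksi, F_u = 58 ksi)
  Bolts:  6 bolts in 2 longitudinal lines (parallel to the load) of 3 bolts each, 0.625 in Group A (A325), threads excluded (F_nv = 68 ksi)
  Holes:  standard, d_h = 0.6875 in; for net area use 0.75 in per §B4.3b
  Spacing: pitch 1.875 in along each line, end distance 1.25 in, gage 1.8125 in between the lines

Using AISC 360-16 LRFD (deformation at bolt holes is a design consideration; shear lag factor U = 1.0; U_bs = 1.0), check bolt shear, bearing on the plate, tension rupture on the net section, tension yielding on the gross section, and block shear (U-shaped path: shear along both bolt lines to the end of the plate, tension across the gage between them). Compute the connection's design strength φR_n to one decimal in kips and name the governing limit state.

Bolt shear: A_b = π(0.625)²/4 = 0.3068 in². φR_n = 0.75 × 68 × 0.3068 × 6 × 2 = 187.8 kips.
Bearing (0.625 in plate, F_u = 58 ksi): end bolts L_c = 1.25 − 0.6875/2 = 0.90625, R_n = min(1.2×0.90625×0.625×58, 2.4×0.625×0.625×58) = 39.422 kips/bolt; interior L_c = 1.875 − 0.6875 = 1.1875, R_n = 51.656 kips/bolt. φR_n = 0.75 × (2×39.422 + 4×51.656) = 214.1 kips.
Tension rupture (net): A_n = (7.3125 − 2×0.75)×0.625 = 3.6328 in² (U = 1.0, A_e = A_n). φR_n = 0.75 × 58 × 3.6328 = 158.0 kips.
Tension yield (gross): A_g = 7.3125×0.625 = 4.5703 in². φR_n = 0.90 × 36 × 4.5703 = 148.1 kips.
Block shear: shear path 2×[1.25+2×1.875] = 2×5 in, A_gv = 6.25, A_nv = 2×(5 − 2.5×0.75)×0.625 = 3.9063 in²; tension across gage: (1.8125 − 1×0.75)×0.625 = 0.66406 in². R_n = min(0.6×58×3.9063, 0.6×36×6.25) + 1.0×58×0.66406 = min(135.94, 135) + 38.515 = 173.52 kips. φR_n = 0.75 × 173.52 = 130.1 kips.
Governing: min(187.8, 214.1, 158.0, 148.1, 130.1) = 130.1 kips → block shear.

130.1 kips (block shear governs)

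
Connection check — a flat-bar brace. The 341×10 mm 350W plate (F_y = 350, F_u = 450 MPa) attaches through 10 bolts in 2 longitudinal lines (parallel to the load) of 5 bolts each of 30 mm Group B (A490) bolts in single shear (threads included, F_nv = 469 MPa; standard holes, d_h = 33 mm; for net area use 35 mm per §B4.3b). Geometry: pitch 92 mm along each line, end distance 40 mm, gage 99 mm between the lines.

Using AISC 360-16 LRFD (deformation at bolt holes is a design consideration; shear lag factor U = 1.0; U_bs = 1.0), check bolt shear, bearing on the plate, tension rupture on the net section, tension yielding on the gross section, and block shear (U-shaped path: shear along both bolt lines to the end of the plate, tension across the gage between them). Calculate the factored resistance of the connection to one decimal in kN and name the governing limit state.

Bolt shear: A_b = π(30)²/4 = 706.86 mm². φR_n = 0.75 × 469 × 706.86 × 10 × 1 = 2486.4 kN.
Bearing (10 mm plate, F_u = 450 MPa): end bolts L_c = 40 − 33/2 = 23.5, R_n = min(1.2×23.5×10×450, 2.4×30×10×450) = 126.9 kN/bolt; interior L_c = 92 − 33 = 59, R_n = 318.6 kN/bolt. φR_n = 0.75 × (2×126.9 + 8×318.6) = 2102.0 kN.
Tension rupture (net): A_n = (341 − 2×35)×10 = 2710 mm² (U = 1.0, A_e = A_n). φR_n = 0.75 × 450 × 2710 = 914.6 kN.
Tension yield (gross): A_g = 341×10 = 3410 mm². φR_n = 0.90 × 350 × 3410 = 1074.2 kN.
Block shear: shear path 2×[40+4×92] = 2×408 mm, A_gv = 8160, A_nv = 2×(408 − 4.5×35)×10 = 5010 mm²; tension across gage: (99 − 1×35)×10 = 640 mm². R_n = min(0.6×450×5010, 0.6×350×8160) + 1.0×450×640 = min(1352.7, 1713.6) + 288 = 1640.7 kN. φR_n = 0.75 × 1640.7 = 1230.5 kN.
Governing: min(2486.4, 2102.0, 914.6, 1074.2, 1230.5) = 914.6 kN → net-section rupture.

914.6 kN (net-section rupture governs)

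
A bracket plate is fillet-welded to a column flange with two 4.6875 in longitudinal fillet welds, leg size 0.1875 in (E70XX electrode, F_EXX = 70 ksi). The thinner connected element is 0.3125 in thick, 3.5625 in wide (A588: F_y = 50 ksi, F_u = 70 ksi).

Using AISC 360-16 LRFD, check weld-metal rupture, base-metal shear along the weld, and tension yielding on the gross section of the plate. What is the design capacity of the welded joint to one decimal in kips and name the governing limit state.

Weld metal: throat = 0.707×0.1875 = 0.13256 in, L = 2×4.6875 = 9.375 in. φR_n = 0.75 × 0.6 × 70 × 0.13256 × 9.375 = 39.1 kips.
Base metal shear (0.3125 in plate): yield φR_n = 1.0×0.6×50×0.3125×9.375 = 87.9 kips; rupture φR_n = 0.75×0.6×70×0.3125×9.375 = 92.3 kips; take 87.9 kips (yield).
Tension yield (gross): A_g = 3.5625×0.3125 = 1.1133 in². φR_n = 0.90 × 50 × 1.1133 = 50.1 kips.
Governing: min(39.1, 87.9, 50.1) = 39.1 kips → weld metal.

39.1 kips (weld metal governs)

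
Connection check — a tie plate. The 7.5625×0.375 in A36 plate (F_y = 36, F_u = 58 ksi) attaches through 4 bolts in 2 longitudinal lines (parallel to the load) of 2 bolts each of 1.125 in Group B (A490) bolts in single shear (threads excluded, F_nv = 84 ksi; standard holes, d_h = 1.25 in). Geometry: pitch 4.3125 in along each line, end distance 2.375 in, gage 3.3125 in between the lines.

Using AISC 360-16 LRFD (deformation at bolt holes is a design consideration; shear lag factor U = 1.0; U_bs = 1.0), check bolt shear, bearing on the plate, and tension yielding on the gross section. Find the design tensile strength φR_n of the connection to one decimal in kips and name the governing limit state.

91.9 kips (gross-section yield governs)

Bolt shear: A_b = π(1.125)²/4 = 0.99402 in². φR_n = 0.75 × 84 × 0.99402 × 4 × 1 = 250.5 kips.
Bearing (0.375 in plate, F_u = 58 ksi): end bolts L_c = 2.375 − 1.25/2 = 1.75, R_n = min(1.2×1.75×0.375×58, 2.4×1.125×0.375×58) = 45.675 kips/bolt; interior L_c = 4.3125 − 1.25 = 3.0625, R_n = 58.725 kips/bolt. φR_n = 0.75 × (2×45.675 + 2×58.725) = 156.6 kips.
Tension yield (gross): A_g = 7.5625×0.375 = 2.8359 in². φR_n = 0.90 × 36 × 2.8359 = 91.9 kips.
Governing: min(250.5, 156.6, 91.9) = 91.9 kips → gross-section yield.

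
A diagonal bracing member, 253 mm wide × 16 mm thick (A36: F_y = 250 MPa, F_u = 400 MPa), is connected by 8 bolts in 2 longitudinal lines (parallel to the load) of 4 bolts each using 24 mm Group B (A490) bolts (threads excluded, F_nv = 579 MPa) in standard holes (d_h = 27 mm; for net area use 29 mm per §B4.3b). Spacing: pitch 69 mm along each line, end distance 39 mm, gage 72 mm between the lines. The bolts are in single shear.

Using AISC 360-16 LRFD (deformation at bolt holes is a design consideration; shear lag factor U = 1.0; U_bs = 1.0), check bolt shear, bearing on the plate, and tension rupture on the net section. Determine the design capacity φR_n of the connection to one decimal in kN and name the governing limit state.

936.0 kN (net-section rupture governs)

Bolt shear: A_b = π(24)²/4 = 452.39 mm². φR_n = 0.75 × 579 × 452.39 × 8 × 1 = 1571.6 kN.
Bearing (16 mm plate, F_u = 400 MPa): end bolts L_c = 39 − 27/2 = 25.5, R_n = min(1.2×25.5×16×400, 2.4×24×16×400) = 195.84 kN/bolt; interior L_c = 69 − 27 = 42, R_n = 322.56 kN/bolt. φR_n = 0.75 × (2×195.84 + 6×322.56) = 1745.3 kN.
Tension rupture (net): A_n = (253 − 2×29)×16 = 3120 mm² (U = 1.0, A_e = A_n). φR_n = 0.75 × 400 × 3120 = 936.0 kN.
Governing: min(1571.6, 1745.3, 936.0) = 936.0 kN → net-section rupture.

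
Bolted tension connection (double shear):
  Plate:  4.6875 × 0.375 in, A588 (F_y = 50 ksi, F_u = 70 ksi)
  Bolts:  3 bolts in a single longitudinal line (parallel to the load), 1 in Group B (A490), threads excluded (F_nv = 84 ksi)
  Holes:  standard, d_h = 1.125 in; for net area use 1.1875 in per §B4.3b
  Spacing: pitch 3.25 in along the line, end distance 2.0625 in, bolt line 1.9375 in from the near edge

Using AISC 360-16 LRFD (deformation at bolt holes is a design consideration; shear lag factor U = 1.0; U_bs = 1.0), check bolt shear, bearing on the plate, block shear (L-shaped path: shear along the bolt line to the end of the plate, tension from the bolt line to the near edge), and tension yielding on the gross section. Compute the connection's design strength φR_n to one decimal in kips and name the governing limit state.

Bolt shear: A_b = π(1)²/4 = 0.7854 in². φR_n = 0.75 × 84 × 0.7854 × 3 × 2 = 296.9 kips.
Bearing (0.375 in plate, F_u = 70 ksi): end bolts L_c = 2.0625 − 1.125/2 = 1.5, R_n = min(1.2×1.5×0.375×70, 2.4×1×0.375×70) = 47.25 kips/bolt; interior L_c = 3.25 − 1.125 = 2.125, R_n = 63 kips/bolt. φR_n = 0.75 × (1×47.25 + 2×63) = 129.9 kips.
Block shear: shear path 1×[2.0625+2×3.25] = 1×8.5625 in, A_gv = 3.2109, A_nv = 1×(8.5625 − 2.5×1.1875)×0.375 = 2.0977 in²; tension to near edge: (1.9375 − 0.5×1.1875)×0.375 = 0.50391 in². R_n = min(0.6×70×2.0977, 0.6×50×3.2109) + 1.0×70×0.50391 = min(88.103, 96.327) + 35.274 = 123.38 kips. φR_n = 0.75 × 123.38 = 92.5 kips.
Tension yield (gross): A_g = 4.6875×0.375 = 1.7578 in². φR_n = 0.90 × 50 × 1.7578 = 79.1 kips.
Governing: min(296.9, 129.9, 92.5, 79.1) = 79.1 kips → gross-section yield.

79.1 kips (gross-section yield governs)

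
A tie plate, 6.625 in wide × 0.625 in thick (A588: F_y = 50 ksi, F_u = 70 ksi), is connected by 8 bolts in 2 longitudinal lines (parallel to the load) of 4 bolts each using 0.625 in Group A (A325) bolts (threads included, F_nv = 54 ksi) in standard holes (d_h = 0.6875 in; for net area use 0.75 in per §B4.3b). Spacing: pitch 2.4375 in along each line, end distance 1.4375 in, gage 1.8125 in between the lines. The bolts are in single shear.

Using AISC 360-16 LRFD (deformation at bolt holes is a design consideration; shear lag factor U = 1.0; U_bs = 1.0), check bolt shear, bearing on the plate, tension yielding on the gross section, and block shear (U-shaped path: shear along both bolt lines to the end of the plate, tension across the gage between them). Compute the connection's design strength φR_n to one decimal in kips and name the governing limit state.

Bolt shear: A_b = π(0.625)²/4 = 0.3068 in². φR_n = 0.75 × 54 × 0.3068 × 8 × 1 = 99.4 kips.
Bearing (0.625 in plate, F_u = 70 ksi): end bolts L_c = 1.4375 − 0.6875/2 = 1.09375, R_n = min(1.2×1.09375×0.625×70, 2.4×0.625×0.625×70) = 57.422 kips/bolt; interior L_c = 2.4375 − 0.6875 = 1.75, R_n = 65.625 kips/bolt. φR_n = 0.75 × (2×57.422 + 6×65.625) = 381.4 kips.
Tension yield (gross): A_g = 6.625×0.625 = 4.1406 in². φR_n = 0.90 × 50 × 4.1406 = 186.3 kips.
Block shear: shear path 2×[1.4375+3×2.4375] = 2×8.75 in, A_gv = 10.938, A_nv = 2×(8.75 − 3.5×0.75)×0.625 = 7.6563 in²; tension across gage: (1.8125 − 1×0.75)×0.625 = 0.66406 in². R_n = min(0.6×70×7.6563, 0.6×50×10.938) + 1.0×70×0.66406 = min(321.56, 328.14) + 46.484 = 368.04 kips. φR_n = 0.75 × 368.04 = 276.0 kips.
Governing: min(99.4, 381.4, 186.3, 276.0) = 99.4 kips → bolt shear.

99.4 kips (bolt shear governs)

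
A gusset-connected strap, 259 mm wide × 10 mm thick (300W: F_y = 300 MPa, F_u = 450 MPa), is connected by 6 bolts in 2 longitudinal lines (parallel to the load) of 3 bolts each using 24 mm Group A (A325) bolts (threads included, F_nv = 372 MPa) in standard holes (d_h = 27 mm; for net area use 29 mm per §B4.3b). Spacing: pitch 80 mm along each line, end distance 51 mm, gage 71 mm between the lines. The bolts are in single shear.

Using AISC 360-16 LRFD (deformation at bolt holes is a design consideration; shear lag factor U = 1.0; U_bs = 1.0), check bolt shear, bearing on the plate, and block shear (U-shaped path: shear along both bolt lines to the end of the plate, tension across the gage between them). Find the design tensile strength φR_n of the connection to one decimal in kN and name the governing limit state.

702.7 kN (block shear governs)

Bolt shear: A_b = π(24)²/4 = 452.39 mm². φR_n = 0.75 × 372 × 452.39 × 6 × 1 = 757.3 kN.
Bearing (10 mm plate, F_u = 450 MPa): end bolts L_c = 51 − 27/2 = 37.5, R_n = min(1.2×37.5×10×450, 2.4×24×10×450) = 202.5 kN/bolt; interior L_c = 80 − 27 = 53, R_n = 259.2 kN/bolt. φR_n = 0.75 × (2×202.5 + 4×259.2) = 1081.4 kN.
Block shear: shear path 2×[51+2×80] = 2×211 mm, A_gv = 4220, A_nv = 2×(211 − 2.5×29)×10 = 2770 mm²; tension across gage: (71 − 1×29)×10 = 420 mm². R_n = min(0.6×450×2770, 0.6×300×4220) + 1.0×450×420 = min(747.9, 759.6) + 189 = 936.9 kN. φR_n = 0.75 × 936.9 = 702.7 kN.
Governing: min(757.3, 1081.4, 702.7) = 702.7 kN → block shear.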